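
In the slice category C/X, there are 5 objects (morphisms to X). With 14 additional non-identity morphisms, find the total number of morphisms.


In the slice category C/X, objects are morphisms to X.
Identity morphisms: 5 (one per object of C/X).
Non-identity morphisms: 14.
Total = 5 + 14 = 19

19


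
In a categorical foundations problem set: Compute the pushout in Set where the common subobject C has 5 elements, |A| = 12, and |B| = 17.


The pushout A +_C B identifies the images of C in A and B.
|A +_C B| = |A| + |B| - |C| (for injections).
= 12 + 17 - 5 = 24

24


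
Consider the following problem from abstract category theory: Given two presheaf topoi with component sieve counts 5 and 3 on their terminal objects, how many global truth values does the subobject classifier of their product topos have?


In a product of presheaf topoi E_1 x E_2, the subobject classifier
is Omega = Omega_1 x Omega_2 (componentwise), so
|Omega(top)| = |Omega_1(top_1)| * |Omega_2(top_2)|.
= 5 * 3 = 15.

15


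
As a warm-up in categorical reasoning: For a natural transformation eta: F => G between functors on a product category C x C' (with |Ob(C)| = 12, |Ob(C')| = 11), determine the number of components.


A natural transformation eta: F => G assigns one component morphism per
object of the domain category.
The domain is the product category C x C', so
|Ob(C x C')| = |Ob(C)| * |Ob(C')| = 12 * 11 = 132.
Therefore eta has 132 component morphisms.

132


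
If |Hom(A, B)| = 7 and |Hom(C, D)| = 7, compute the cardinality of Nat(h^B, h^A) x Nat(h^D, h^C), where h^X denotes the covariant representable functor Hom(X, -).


By the Yoneda lemma, Nat(h^B, h^A) is isomorphic to Hom(A, B),
so |Nat(h^B, h^A)| = |Hom(A, B)| and |Nat(h^D, h^C)| = |Hom(C, D)|.
|Hom(A, B)| = 7, |Hom(C, D)| = 7.
|Nat(h^B, h^A) x Nat(h^D, h^C)| = 7 * 7 = 49

49


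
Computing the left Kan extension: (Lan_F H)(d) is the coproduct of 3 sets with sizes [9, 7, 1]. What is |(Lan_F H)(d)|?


Pointwise, the left Kan extension (Lan_F H)(d) is the colimit, indexed
by the comma category (F downarrow d), of H composed with the
projection (F downarrow d) -> C. Here that colimit is given
as a coproduct (disjoint union) of sets, so its cardinality is the
sum of the sizes of the summands.
Coproduct of sets with sizes: 9 + 7 + 1
= 17

17


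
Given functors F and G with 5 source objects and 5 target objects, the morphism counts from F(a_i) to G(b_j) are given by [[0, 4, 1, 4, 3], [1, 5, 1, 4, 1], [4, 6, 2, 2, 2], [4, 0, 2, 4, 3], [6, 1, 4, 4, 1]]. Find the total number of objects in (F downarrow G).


Objects of (F downarrow G) are triples (a, b, h: F(a)->G(b)).
The count equals the sum of all entries in the hom-matrix.
sum(row 0) = 12
sum(row 1) = 12
sum(row 2) = 16
sum(row 3) = 13
sum(row 4) = 16
Grand total = 69

69


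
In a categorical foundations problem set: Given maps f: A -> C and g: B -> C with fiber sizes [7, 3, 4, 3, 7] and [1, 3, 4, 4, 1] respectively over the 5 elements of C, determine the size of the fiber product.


The pullback A x_C B consists of pairs (a, b) with f(a) = g(b).
For each element c in C, the fiber product has |f^-1(c)| * |g^-1(c)| elements.
Summing over C: 7 * 1 + 3 * 3 + 4 * 4 + 3 * 4 + 7 * 1
= 7 + 9 + 16 + 12 + 7 = 51

51


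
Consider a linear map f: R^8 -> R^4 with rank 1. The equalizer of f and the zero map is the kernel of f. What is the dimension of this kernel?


The equalizer of f and the zero map is ker(f).
By the rank-nullity theorem: dim(ker(f)) = dim(domain) - rank(f).
dim(ker(f)) = 8 - 1 = 7

7


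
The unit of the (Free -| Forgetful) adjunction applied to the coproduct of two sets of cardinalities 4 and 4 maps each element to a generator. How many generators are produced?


The unit eta_X: X -> U(F(X)) of the Free-Forgetful adjunction
maps each element of X to a generator of F(X). For X = S + T (disjoint
union in Set), |S + T| = |S| + |T|.
Total mappings = 4 + 4 = 8.

8


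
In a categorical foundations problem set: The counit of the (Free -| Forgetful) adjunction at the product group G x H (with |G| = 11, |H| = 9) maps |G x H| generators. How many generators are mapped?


The counit epsilon_K: F(U(K)) -> K of the Free-Forgetful adjunction
maps |K| generators of F(U(K)) into K. For K = G x H (the product group),
|G x H| = |G| * |H|.
Total generators mapped = 11 * 9 = 99.

99


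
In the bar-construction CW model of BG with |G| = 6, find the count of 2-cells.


In the bar-construction CW model of BG, the n-cells are indexed by
n-tuples [g_1|...|g_n] of non-identity elements of G (degenerate
simplices with some g_i = e do not contribute cells), so there are
(|G| - 1)^n n-cells.
For dim = 2 with |G| = 6:
cells = (6 - 1)^2 = 5^2 = 25

25


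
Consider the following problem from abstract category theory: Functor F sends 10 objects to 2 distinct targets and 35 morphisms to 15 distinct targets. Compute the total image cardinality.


The image of F consists of distinct objects and distinct morphisms.
|Im(F)| on objects = 2
|Im(F)| on morphisms = 15
Total image cardinality = 2 + 15 = 17

17


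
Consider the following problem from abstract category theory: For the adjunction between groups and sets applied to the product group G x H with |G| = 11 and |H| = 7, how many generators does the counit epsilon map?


The counit epsilon_K: F(U(K)) -> K of the Free-Forgetful adjunction
maps |K| generators of F(U(K)) into K. For K = G x H (the product group),
|G x H| = |G| * |H|.
Total generators mapped = 11 * 7 = 77.

77


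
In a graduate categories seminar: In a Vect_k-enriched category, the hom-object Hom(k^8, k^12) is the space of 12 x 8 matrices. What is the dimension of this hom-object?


In Vect-enriched categories, Hom(k^n, k^m) is the space of m x n matrices.
dim(Hom(k^8, k^12)) = 12 * 8 = 96

96


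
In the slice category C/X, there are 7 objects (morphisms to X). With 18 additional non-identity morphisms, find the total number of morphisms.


In the slice category C/X, objects are morphisms to X.
Identity morphisms: 7 (one per object of C/X).
Non-identity morphisms: 18.
Total = 7 + 18 = 25

25


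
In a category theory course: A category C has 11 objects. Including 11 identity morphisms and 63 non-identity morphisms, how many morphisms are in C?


Each object has an identity morphism, giving 11 identities.
Adding the 63 non-identity morphisms:
Total = 11 + 63 = 74

74


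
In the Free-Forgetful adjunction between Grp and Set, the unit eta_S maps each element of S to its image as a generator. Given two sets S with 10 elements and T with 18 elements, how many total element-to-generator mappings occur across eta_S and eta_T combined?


The unit eta_X: X -> U(F(X)) of the Free-Forgetful adjunction
maps each element of X to a generator of F(X). For X = S + T (disjoint
union in Set), |S + T| = |S| + |T|.
Total mappings = 10 + 18 = 28.

28


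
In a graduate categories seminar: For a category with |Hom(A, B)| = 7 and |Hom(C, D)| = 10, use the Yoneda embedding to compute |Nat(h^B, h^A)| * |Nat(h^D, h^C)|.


By the Yoneda lemma, Nat(h^B, h^A) is isomorphic to Hom(A, B),
so |Nat(h^B, h^A)| = |Hom(A, B)| and |Nat(h^D, h^C)| = |Hom(C, D)|.
|Hom(A, B)| = 7, |Hom(C, D)| = 10.
|Nat(h^B, h^A) x Nat(h^D, h^C)| = 7 * 10 = 70

70


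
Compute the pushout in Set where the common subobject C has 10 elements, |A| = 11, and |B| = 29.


The pushout A +_C B identifies the images of C in A and B.
|A +_C B| = |A| + |B| - |C| (for injections).
= 11 + 29 - 10 = 30

30


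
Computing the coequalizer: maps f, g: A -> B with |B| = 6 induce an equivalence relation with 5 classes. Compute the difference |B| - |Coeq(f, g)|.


The coequalizer Coeq(f, g) = B / ~ has one element per equivalence class.
|B| = 6, |Coeq(f, g)| = 5.
|B| - |Coeq(f, g)| = 6 - 5 = 1.

1


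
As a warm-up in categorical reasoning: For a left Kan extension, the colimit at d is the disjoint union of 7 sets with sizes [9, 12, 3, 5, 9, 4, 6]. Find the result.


Pointwise, the left Kan extension (Lan_F H)(d) is the colimit, indexed
by the comma category (F downarrow d), of H composed with the
projection (F downarrow d) -> C. Here that colimit is given
as a coproduct (disjoint union) of sets, so its cardinality is the
sum of the sizes of the summands.
Coproduct of sets with sizes: 9 + 12 + 3 + 5 + 9 + 4 + 6
= 48

48


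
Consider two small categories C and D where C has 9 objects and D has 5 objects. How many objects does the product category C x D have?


The product category C x D has objects that are pairs (c, d).
Number of pairs = |Ob(C)| * |Ob(D)| = 9 * 5 = 45

45


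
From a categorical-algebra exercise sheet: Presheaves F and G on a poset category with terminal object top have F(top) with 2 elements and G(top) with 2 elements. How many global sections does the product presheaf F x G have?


Global sections of a presheaf on a poset with terminal top satisfy
Gamma(H) ~ H(top). Presheaves admit pointwise products, so
(F x G)(top) = F(top) x G(top) (Cartesian product).
|Gamma(F x G)| = |F(top)| * |G(top)| = 2 * 2 = 4.

4


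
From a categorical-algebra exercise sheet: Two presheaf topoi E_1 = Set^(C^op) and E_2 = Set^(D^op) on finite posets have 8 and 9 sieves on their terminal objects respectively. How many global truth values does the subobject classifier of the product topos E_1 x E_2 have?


In a product of presheaf topoi E_1 x E_2, the subobject classifier
is Omega = Omega_1 x Omega_2 (componentwise), so
|Omega(top)| = |Omega_1(top_1)| * |Omega_2(top_2)|.
= 8 * 9 = 72.

72


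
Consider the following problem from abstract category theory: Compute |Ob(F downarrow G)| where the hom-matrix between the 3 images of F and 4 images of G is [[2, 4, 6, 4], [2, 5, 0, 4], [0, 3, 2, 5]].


Objects of (F downarrow G) are triples (a, b, h: F(a)->G(b)).
The count equals the sum of all entries in the hom-matrix.
sum(row 0) = 16
sum(row 1) = 11
sum(row 2) = 10
Grand total = 37

37


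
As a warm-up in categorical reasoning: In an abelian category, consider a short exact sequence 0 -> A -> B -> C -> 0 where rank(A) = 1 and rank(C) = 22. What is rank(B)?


For a short exact sequence 0 -> A -> B -> C -> 0,
rank is additive: rank(B) = rank(A) + rank(C).
rank(B) = 1 + 22 = 23

23


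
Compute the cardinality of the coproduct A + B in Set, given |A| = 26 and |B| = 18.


In Set, the coproduct A + B is the disjoint union.
|A + B| = |A| + |B| = 26 + 18 = 44

44


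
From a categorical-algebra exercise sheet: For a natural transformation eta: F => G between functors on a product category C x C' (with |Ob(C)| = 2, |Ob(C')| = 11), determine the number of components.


A natural transformation eta: F => G assigns one component morphism per
object of the domain category.
The domain is the product category C x C', so
|Ob(C x C')| = |Ob(C)| * |Ob(C')| = 2 * 11 = 22.
Therefore eta has 22 component morphisms.

22


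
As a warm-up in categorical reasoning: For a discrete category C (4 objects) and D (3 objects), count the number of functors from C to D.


A functor from a discrete category C to D is determined by
where each object maps. Each of the 4 objects of C can map
to any of the 3 objects of D independently.
Number of functors = 3^4 = 81

81


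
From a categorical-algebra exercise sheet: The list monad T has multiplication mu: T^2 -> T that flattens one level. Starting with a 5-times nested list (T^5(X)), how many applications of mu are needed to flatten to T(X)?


Each application of mu: T^2 -> T removes one layer of nesting.
Starting at depth 5 (i.e., T^5(X)), we need to reach T(X).
Number of mu applications = 5 - 1 = 4

4


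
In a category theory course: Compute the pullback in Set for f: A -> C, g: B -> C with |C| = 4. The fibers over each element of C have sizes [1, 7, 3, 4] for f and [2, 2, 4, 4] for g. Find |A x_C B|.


The pullback A x_C B consists of pairs (a, b) with f(a) = g(b).
For each element c in C, the fiber product has |f^-1(c)| * |g^-1(c)| elements.
Summing over C: 1 * 2 + 7 * 2 + 3 * 4 + 4 * 4
= 2 + 14 + 12 + 16 = 44

44


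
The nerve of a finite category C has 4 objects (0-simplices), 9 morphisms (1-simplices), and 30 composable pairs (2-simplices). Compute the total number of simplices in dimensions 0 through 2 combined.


The 2-skeleton of the nerve N(C) consists of simplices in dimensions 0, 1, 2:
  |N(C)_0| = 4 (objects)
  |N(C)_1| = 9 (morphisms)
  |N(C)_2| = 30 (composable pairs)
Total = 4 + 9 + 30 = 43

43


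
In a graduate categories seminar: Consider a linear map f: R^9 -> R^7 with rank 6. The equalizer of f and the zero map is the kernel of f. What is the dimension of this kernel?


The equalizer of f and the zero map is ker(f).
By the rank-nullity theorem: dim(ker(f)) = dim(domain) - rank(f).
dim(ker(f)) = 9 - 6 = 3

3


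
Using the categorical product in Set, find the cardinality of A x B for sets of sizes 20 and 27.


In Set, the product A x B is the Cartesian product.
By the universal property, |A x B| = |A| * |B|.
|A x B| = 20 * 27 = 540

540


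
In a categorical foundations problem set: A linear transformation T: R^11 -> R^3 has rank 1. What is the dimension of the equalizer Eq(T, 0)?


The equalizer of f and the zero map is ker(f).
By the rank-nullity theorem: dim(ker(f)) = dim(domain) - rank(f).
dim(ker(f)) = 11 - 1 = 10

10


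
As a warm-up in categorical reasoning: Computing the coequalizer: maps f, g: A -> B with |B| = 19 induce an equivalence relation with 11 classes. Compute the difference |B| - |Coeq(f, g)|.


The coequalizer Coeq(f, g) = B / ~ has one element per equivalence class.
|B| = 19, |Coeq(f, g)| = 11.
|B| - |Coeq(f, g)| = 19 - 11 = 8.

8


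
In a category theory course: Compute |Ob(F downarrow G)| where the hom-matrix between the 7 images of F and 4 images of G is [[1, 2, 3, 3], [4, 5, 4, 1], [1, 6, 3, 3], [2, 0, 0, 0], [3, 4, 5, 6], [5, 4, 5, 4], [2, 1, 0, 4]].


Objects of (F downarrow G) are triples (a, b, h: F(a)->G(b)).
The count equals the sum of all entries in the hom-matrix.
sum(row 0) = 9
sum(row 1) = 14
sum(row 2) = 13
sum(row 3) = 2
sum(row 4) = 18
sum(row 5) = 18
sum(row 6) = 7
Grand total = 81

81


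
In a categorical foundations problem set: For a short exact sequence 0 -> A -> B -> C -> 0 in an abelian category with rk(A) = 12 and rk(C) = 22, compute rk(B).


For a short exact sequence 0 -> A -> B -> C -> 0,
rank is additive: rank(B) = rank(A) + rank(C).
rank(B) = 12 + 22 = 34

34


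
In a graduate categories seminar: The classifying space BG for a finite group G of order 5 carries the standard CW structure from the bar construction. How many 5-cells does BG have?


In the bar-construction CW model of BG, the n-cells are indexed by
n-tuples [g_1|...|g_n] of non-identity elements of G (degenerate
simplices with some g_i = e do not contribute cells), so there are
(|G| - 1)^n n-cells.
For dim = 5 with |G| = 5:
cells = (5 - 1)^5 = 4^5 = 1024

1024


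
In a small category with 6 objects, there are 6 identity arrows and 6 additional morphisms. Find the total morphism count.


Each object has an identity morphism, giving 6 identities.
Adding the 6 non-identity morphisms:
Total = 6 + 6 = 12

12


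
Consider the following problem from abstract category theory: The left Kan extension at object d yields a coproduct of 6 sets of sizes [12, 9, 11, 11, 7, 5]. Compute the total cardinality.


Pointwise, the left Kan extension (Lan_F H)(d) is the colimit, indexed
by the comma category (F downarrow d), of H composed with the
projection (F downarrow d) -> C. Here that colimit is given
as a coproduct (disjoint union) of sets, so its cardinality is the
sum of the sizes of the summands.
Coproduct of sets with sizes: 12 + 9 + 11 + 11 + 7 + 5
= 55

55


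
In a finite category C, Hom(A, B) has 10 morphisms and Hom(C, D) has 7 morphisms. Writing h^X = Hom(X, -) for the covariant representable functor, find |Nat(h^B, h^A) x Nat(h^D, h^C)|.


By the Yoneda lemma, Nat(h^B, h^A) is isomorphic to Hom(A, B),
so |Nat(h^B, h^A)| = |Hom(A, B)| and |Nat(h^D, h^C)| = |Hom(C, D)|.
|Hom(A, B)| = 10, |Hom(C, D)| = 7.
|Nat(h^B, h^A) x Nat(h^D, h^C)| = 10 * 7 = 70

70


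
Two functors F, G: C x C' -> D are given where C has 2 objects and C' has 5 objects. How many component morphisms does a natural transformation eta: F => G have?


A natural transformation eta: F => G assigns one component morphism per
object of the domain category.
The domain is the product category C x C', so
|Ob(C x C')| = |Ob(C)| * |Ob(C')| = 2 * 5 = 10.
Therefore eta has 10 component morphisms.

10


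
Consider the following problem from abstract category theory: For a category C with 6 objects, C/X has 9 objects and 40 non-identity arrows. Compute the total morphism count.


In the slice category C/X, objects are morphisms to X.
Identity morphisms: 9 (one per object of C/X).
Non-identity morphisms: 40.
Total = 9 + 40 = 49

49


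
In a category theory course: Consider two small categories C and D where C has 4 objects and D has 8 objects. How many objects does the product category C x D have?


The product category C x D has objects that are pairs (c, d).
Number of pairs = |Ob(C)| * |Ob(D)| = 4 * 8 = 32

32


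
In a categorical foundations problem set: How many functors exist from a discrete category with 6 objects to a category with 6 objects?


A functor from a discrete category C to D is determined by
where each object maps. Each of the 6 objects of C can map
to any of the 6 objects of D independently.
Number of functors = 6^6 = 46656

46656


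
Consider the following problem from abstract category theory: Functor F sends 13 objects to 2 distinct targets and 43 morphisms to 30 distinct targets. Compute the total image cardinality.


The image of F consists of distinct objects and distinct morphisms.
|Im(F)| on objects = 2
|Im(F)| on morphisms = 30
Total image cardinality = 2 + 30 = 32

32


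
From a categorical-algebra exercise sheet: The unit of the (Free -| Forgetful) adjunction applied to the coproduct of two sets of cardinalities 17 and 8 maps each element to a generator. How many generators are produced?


The unit eta_X: X -> U(F(X)) of the Free-Forgetful adjunction
maps each element of X to a generator of F(X). For X = S + T (disjoint
union in Set), |S + T| = |S| + |T|.
Total mappings = 17 + 8 = 25.

25


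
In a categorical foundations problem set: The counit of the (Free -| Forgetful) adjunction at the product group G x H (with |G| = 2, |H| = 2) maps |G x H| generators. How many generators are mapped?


The counit epsilon_K: F(U(K)) -> K of the Free-Forgetful adjunction
maps |K| generators of F(U(K)) into K. For K = G x H (the product group),
|G x H| = |G| * |H|.
Total generators mapped = 2 * 2 = 4.

4


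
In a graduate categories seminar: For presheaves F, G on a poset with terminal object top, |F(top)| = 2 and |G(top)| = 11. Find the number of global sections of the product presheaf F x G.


Global sections of a presheaf on a poset with terminal top satisfy
Gamma(H) ~ H(top). Presheaves admit pointwise products, so
(F x G)(top) = F(top) x G(top) (Cartesian product).
|Gamma(F x G)| = |F(top)| * |G(top)| = 2 * 11 = 22.

22


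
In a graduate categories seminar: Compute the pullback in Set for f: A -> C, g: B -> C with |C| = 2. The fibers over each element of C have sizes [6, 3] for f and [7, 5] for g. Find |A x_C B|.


The pullback A x_C B consists of pairs (a, b) with f(a) = g(b).
For each element c in C, the fiber product has |f^-1(c)| * |g^-1(c)| elements.
Summing over C: 6 * 7 + 3 * 5
= 42 + 15 = 57

57


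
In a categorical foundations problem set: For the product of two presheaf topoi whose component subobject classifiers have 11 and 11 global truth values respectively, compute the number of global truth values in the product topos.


In a product of presheaf topoi E_1 x E_2, the subobject classifier
is Omega = Omega_1 x Omega_2 (componentwise), so
|Omega(top)| = |Omega_1(top_1)| * |Omega_2(top_2)|.
= 11 * 11 = 121.

121


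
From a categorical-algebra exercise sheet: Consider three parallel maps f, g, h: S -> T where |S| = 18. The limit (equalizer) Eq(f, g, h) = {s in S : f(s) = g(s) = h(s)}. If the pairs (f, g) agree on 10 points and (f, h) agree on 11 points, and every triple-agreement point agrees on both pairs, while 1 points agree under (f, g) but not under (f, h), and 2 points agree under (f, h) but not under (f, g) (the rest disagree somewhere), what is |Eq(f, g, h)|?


Eq(f, g, h) is the triple-agreement set: points in S where all three
maps take the same value. Using inclusion-exclusion on the pairwise data:
Pair (f, g) agrees on 10 points; pair (f, h) on 11 points.
Points agreeing under (f, g) but not (f, h) = 1; under (f, h) but not (f, g) = 2.
Triple-agreement = agreement-in-(f, g) minus points that agree under (f, g) but not (f, h):
|Eq(f, g, h)| = 10 - 1 = 9
(cross-check via (f, h): 11 - 2 = 9.)

9


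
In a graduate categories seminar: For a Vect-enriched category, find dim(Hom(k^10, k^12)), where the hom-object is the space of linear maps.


In Vect-enriched categories, Hom(k^n, k^m) is the space of m x n matrices.
dim(Hom(k^10, k^12)) = 12 * 10 = 120

120


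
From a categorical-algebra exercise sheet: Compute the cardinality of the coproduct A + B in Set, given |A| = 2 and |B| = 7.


In Set, the coproduct A + B is the disjoint union.
|A + B| = |A| + |B| = 2 + 7 = 9

9


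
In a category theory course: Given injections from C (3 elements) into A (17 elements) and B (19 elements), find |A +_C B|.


The pushout A +_C B identifies the images of C in A and B.
|A +_C B| = |A| + |B| - |C| (for injections).
= 17 + 19 - 3 = 33

33


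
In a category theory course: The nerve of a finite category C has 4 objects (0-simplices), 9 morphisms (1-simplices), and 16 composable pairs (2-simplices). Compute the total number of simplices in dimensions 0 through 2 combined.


The 2-skeleton of the nerve N(C) consists of simplices in dimensions 0, 1, 2:
  |N(C)_0| = 4 (objects)
  |N(C)_1| = 9 (morphisms)
  |N(C)_2| = 16 (composable pairs)
Total = 4 + 9 + 16 = 29

29


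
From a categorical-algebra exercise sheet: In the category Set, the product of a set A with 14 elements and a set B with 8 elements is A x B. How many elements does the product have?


In Set, the product A x B is the Cartesian product.
By the universal property, |A x B| = |A| * |B|.
|A x B| = 14 * 8 = 112

112


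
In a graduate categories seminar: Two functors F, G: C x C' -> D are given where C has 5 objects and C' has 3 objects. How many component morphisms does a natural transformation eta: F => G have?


A natural transformation eta: F => G assigns one component morphism per
object of the domain category.
The domain is the product category C x C', so
|Ob(C x C')| = |Ob(C)| * |Ob(C')| = 5 * 3 = 15.
Therefore eta has 15 component morphisms.

15


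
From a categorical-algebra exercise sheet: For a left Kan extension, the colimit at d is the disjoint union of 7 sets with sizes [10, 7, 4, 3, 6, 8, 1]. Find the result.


Pointwise, the left Kan extension (Lan_F H)(d) is the colimit, indexed
by the comma category (F downarrow d), of H composed with the
projection (F downarrow d) -> C. Here that colimit is given
as a coproduct (disjoint union) of sets, so its cardinality is the
sum of the sizes of the summands.
Coproduct of sets with sizes: 10 + 7 + 4 + 3 + 6 + 8 + 1
= 39

39


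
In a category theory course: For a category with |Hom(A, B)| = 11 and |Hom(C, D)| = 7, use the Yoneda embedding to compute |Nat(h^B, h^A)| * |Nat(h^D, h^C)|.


By the Yoneda lemma, Nat(h^B, h^A) is isomorphic to Hom(A, B),
so |Nat(h^B, h^A)| = |Hom(A, B)| and |Nat(h^D, h^C)| = |Hom(C, D)|.
|Hom(A, B)| = 11, |Hom(C, D)| = 7.
|Nat(h^B, h^A) x Nat(h^D, h^C)| = 11 * 7 = 77

77


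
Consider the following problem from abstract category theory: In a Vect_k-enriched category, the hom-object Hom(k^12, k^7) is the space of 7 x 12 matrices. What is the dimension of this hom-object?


In Vect-enriched categories, Hom(k^n, k^m) is the space of m x n matrices.
dim(Hom(k^12, k^7)) = 7 * 12 = 84

84


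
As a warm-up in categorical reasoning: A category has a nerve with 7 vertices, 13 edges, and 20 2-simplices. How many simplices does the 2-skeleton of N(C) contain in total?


The 2-skeleton of the nerve N(C) consists of simplices in dimensions 0, 1, 2:
  |N(C)_0| = 7 (objects)
  |N(C)_1| = 13 (morphisms)
  |N(C)_2| = 20 (composable pairs)
Total = 7 + 13 + 20 = 40

40


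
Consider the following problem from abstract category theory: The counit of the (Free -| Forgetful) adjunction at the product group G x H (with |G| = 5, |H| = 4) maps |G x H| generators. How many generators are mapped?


The counit epsilon_K: F(U(K)) -> K of the Free-Forgetful adjunction
maps |K| generators of F(U(K)) into K. For K = G x H (the product group),
|G x H| = |G| * |H|.
Total generators mapped = 5 * 4 = 20.

20


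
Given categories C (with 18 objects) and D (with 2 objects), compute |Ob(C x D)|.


The product category C x D has objects that are pairs (c, d).
Number of pairs = |Ob(C)| * |Ob(D)| = 18 * 2 = 36

36


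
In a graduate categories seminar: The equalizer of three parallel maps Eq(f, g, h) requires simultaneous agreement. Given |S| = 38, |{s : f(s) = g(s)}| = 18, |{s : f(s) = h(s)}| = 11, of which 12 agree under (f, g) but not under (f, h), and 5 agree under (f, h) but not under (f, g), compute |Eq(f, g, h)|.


Eq(f, g, h) is the triple-agreement set: points in S where all three
maps take the same value. Using inclusion-exclusion on the pairwise data:
Pair (f, g) agrees on 18 points; pair (f, h) on 11 points.
Points agreeing under (f, g) but not (f, h) = 12; under (f, h) but not (f, g) = 5.
Triple-agreement = agreement-in-(f, g) minus points that agree under (f, g) but not (f, h):
|Eq(f, g, h)| = 18 - 12 = 6
(cross-check via (f, h): 11 - 5 = 6.)

6


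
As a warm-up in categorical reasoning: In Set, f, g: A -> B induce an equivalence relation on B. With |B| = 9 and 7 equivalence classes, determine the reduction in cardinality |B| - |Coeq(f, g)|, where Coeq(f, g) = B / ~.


The coequalizer Coeq(f, g) = B / ~ has one element per equivalence class.
|B| = 9, |Coeq(f, g)| = 7.
|B| - |Coeq(f, g)| = 9 - 7 = 2.

2


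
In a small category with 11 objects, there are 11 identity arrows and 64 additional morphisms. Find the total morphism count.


Each object has an identity morphism, giving 11 identities.
Adding the 64 non-identity morphisms:
Total = 11 + 64 = 75

75


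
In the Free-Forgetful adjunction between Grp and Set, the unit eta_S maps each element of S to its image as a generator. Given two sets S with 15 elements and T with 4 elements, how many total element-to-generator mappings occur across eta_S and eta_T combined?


The unit eta_X: X -> U(F(X)) of the Free-Forgetful adjunction
maps each element of X to a generator of F(X). For X = S + T (disjoint
union in Set), |S + T| = |S| + |T|.
Total mappings = 15 + 4 = 19.

19


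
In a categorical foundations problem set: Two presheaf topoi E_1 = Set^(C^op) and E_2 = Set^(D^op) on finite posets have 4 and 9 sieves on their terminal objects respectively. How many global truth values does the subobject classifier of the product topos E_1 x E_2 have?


In a product of presheaf topoi E_1 x E_2, the subobject classifier
is Omega = Omega_1 x Omega_2 (componentwise), so
|Omega(top)| = |Omega_1(top_1)| * |Omega_2(top_2)|.
= 4 * 9 = 36.

36


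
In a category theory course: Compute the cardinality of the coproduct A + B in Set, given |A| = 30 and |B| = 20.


In Set, the coproduct A + B is the disjoint union.
|A + B| = |A| + |B| = 30 + 20 = 50

50


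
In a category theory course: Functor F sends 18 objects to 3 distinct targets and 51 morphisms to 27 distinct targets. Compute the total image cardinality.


The image of F consists of distinct objects and distinct morphisms.
|Im(F)| on objects = 3
|Im(F)| on morphisms = 27
Total image cardinality = 3 + 27 = 30

30


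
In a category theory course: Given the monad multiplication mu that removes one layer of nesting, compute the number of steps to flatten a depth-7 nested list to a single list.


Each application of mu: T^2 -> T removes one layer of nesting.
Starting at depth 7 (i.e., T^7(X)), we need to reach T(X).
Number of mu applications = 7 - 1 = 6

6


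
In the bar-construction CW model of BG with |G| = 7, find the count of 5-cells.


In the bar-construction CW model of BG, the n-cells are indexed by
n-tuples [g_1|...|g_n] of non-identity elements of G (degenerate
simplices with some g_i = e do not contribute cells), so there are
(|G| - 1)^n n-cells.
For dim = 5 with |G| = 7:
cells = (7 - 1)^5 = 6^5 = 7776

7776


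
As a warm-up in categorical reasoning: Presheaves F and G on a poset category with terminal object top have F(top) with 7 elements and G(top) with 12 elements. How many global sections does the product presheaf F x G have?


Global sections of a presheaf on a poset with terminal top satisfy
Gamma(H) ~ H(top). Presheaves admit pointwise products, so
(F x G)(top) = F(top) x G(top) (Cartesian product).
|Gamma(F x G)| = |F(top)| * |G(top)| = 7 * 12 = 84.

84


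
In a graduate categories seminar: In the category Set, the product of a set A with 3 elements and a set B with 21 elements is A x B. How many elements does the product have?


In Set, the product A x B is the Cartesian product.
By the universal property, |A x B| = |A| * |B|.
|A x B| = 3 * 21 = 63

63


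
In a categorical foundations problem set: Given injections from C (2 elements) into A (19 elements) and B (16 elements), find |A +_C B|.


The pushout A +_C B identifies the images of C in A and B.
|A +_C B| = |A| + |B| - |C| (for injections).
= 19 + 16 - 2 = 33

33


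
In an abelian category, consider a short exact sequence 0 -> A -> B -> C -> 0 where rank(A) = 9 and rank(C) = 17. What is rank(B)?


For a short exact sequence 0 -> A -> B -> C -> 0,
rank is additive: rank(B) = rank(A) + rank(C).
rank(B) = 9 + 17 = 26

26


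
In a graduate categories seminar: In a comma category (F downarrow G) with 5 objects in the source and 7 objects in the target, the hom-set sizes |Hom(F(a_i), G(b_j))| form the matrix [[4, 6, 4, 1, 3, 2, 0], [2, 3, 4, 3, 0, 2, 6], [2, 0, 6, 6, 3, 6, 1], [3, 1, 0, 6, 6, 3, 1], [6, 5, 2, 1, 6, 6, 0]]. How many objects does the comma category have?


Objects of (F downarrow G) are triples (a, b, h: F(a)->G(b)).
The count equals the sum of all entries in the hom-matrix.
sum(row 0) = 20
sum(row 1) = 20
sum(row 2) = 24
sum(row 3) = 20
sum(row 4) = 26
Grand total = 110

110


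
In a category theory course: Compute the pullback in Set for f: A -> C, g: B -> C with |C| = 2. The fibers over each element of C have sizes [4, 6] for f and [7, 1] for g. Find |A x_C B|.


The pullback A x_C B consists of pairs (a, b) with f(a) = g(b).
For each element c in C, the fiber product has |f^-1(c)| * |g^-1(c)| elements.
Summing over C: 4 * 7 + 6 * 1
= 28 + 6 = 34

34


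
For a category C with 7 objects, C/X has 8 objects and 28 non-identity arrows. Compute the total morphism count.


In the slice category C/X, objects are morphisms to X.
Identity morphisms: 8 (one per object of C/X).
Non-identity morphisms: 28.
Total = 8 + 28 = 36

36


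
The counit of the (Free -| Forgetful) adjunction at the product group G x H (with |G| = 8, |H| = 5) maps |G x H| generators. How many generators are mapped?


The counit epsilon_K: F(U(K)) -> K of the Free-Forgetful adjunction
maps |K| generators of F(U(K)) into K. For K = G x H (the product group),
|G x H| = |G| * |H|.
Total generators mapped = 8 * 5 = 40.

40


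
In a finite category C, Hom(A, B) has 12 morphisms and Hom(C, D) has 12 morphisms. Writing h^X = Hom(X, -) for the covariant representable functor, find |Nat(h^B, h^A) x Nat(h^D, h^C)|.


By the Yoneda lemma, Nat(h^B, h^A) is isomorphic to Hom(A, B),
so |Nat(h^B, h^A)| = |Hom(A, B)| and |Nat(h^D, h^C)| = |Hom(C, D)|.
|Hom(A, B)| = 12, |Hom(C, D)| = 12.
|Nat(h^B, h^A) x Nat(h^D, h^C)| = 12 * 12 = 144

144


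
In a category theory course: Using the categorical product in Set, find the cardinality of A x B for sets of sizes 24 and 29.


In Set, the product A x B is the Cartesian product.
By the universal property, |A x B| = |A| * |B|.
|A x B| = 24 * 29 = 696

696


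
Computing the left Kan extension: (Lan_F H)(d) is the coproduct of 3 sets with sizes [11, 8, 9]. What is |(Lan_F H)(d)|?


Pointwise, the left Kan extension (Lan_F H)(d) is the colimit, indexed
by the comma category (F downarrow d), of H composed with the
projection (F downarrow d) -> C. Here that colimit is given
as a coproduct (disjoint union) of sets, so its cardinality is the
sum of the sizes of the summands.
Coproduct of sets with sizes: 11 + 8 + 9
= 28

28


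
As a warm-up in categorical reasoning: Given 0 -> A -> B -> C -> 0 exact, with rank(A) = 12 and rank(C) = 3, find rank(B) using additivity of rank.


For a short exact sequence 0 -> A -> B -> C -> 0,
rank is additive: rank(B) = rank(A) + rank(C).
rank(B) = 12 + 3 = 15

15


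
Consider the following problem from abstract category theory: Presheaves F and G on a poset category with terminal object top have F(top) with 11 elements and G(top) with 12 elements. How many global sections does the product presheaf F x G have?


Global sections of a presheaf on a poset with terminal top satisfy
Gamma(H) ~ H(top). Presheaves admit pointwise products, so
(F x G)(top) = F(top) x G(top) (Cartesian product).
|Gamma(F x G)| = |F(top)| * |G(top)| = 11 * 12 = 132.

132


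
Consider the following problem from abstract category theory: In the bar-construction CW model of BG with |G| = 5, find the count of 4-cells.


In the bar-construction CW model of BG, the n-cells are indexed by
n-tuples [g_1|...|g_n] of non-identity elements of G (degenerate
simplices with some g_i = e do not contribute cells), so there are
(|G| - 1)^n n-cells.
For dim = 4 with |G| = 5:
cells = (5 - 1)^4 = 4^4 = 256

256


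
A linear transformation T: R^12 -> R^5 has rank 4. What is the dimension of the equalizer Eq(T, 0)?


The equalizer of f and the zero map is ker(f).
By the rank-nullity theorem: dim(ker(f)) = dim(domain) - rank(f).
dim(ker(f)) = 12 - 4 = 8

8


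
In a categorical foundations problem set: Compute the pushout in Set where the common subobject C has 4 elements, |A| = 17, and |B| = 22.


The pushout A +_C B identifies the images of C in A and B.
|A +_C B| = |A| + |B| - |C| (for injections).
= 17 + 22 - 4 = 35

35


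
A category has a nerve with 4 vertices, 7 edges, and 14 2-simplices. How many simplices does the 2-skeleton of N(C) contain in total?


The 2-skeleton of the nerve N(C) consists of simplices in dimensions 0, 1, 2:
  |N(C)_0| = 4 (objects)
  |N(C)_1| = 7 (morphisms)
  |N(C)_2| = 14 (composable pairs)
Total = 4 + 7 + 14 = 25

25


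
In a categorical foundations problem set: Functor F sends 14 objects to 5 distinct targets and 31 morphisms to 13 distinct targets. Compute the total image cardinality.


The image of F consists of distinct objects and distinct morphisms.
|Im(F)| on objects = 5
|Im(F)| on morphisms = 13
Total image cardinality = 5 + 13 = 18

18


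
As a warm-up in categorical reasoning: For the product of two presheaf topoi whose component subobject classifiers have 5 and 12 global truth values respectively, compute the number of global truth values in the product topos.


In a product of presheaf topoi E_1 x E_2, the subobject classifier
is Omega = Omega_1 x Omega_2 (componentwise), so
|Omega(top)| = |Omega_1(top_1)| * |Omega_2(top_2)|.
= 5 * 12 = 60.

60


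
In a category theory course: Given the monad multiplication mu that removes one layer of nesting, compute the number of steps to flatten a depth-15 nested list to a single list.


Each application of mu: T^2 -> T removes one layer of nesting.
Starting at depth 15 (i.e., T^15(X)), we need to reach T(X).
Number of mu applications = 15 - 1 = 14

14


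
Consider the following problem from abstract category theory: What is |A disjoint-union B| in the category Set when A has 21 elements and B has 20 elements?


In Set, the coproduct A + B is the disjoint union.
|A + B| = |A| + |B| = 21 + 20 = 41

41


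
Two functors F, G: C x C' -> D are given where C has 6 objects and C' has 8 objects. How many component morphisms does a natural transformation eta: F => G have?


A natural transformation eta: F => G assigns one component morphism per
object of the domain category.
The domain is the product category C x C', so
|Ob(C x C')| = |Ob(C)| * |Ob(C')| = 6 * 8 = 48.
Therefore eta has 48 component morphisms.

48


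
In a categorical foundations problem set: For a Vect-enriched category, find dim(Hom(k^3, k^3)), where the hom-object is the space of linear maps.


In Vect-enriched categories, Hom(k^n, k^m) is the space of m x n matrices.
dim(Hom(k^3, k^3)) = 3 * 3 = 9

9


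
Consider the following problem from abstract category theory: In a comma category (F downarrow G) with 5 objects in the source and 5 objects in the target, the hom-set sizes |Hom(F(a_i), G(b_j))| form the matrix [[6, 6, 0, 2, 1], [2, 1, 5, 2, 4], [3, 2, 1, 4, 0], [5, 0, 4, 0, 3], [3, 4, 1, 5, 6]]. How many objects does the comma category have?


Objects of (F downarrow G) are triples (a, b, h: F(a)->G(b)).
The count equals the sum of all entries in the hom-matrix.
sum(row 0) = 15
sum(row 1) = 14
sum(row 2) = 10
sum(row 3) = 12
sum(row 4) = 19
Grand total = 70

70


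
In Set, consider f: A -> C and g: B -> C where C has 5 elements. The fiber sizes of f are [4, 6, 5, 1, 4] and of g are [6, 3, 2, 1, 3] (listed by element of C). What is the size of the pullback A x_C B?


The pullback A x_C B consists of pairs (a, b) with f(a) = g(b).
For each element c in C, the fiber product has |f^-1(c)| * |g^-1(c)| elements.
Summing over C: 4 * 6 + 6 * 3 + 5 * 2 + 1 * 1 + 4 * 3
= 24 + 18 + 10 + 1 + 12 = 65

65


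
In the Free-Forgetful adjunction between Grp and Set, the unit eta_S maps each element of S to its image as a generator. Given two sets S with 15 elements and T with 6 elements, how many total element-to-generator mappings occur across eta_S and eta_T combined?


The unit eta_X: X -> U(F(X)) of the Free-Forgetful adjunction
maps each element of X to a generator of F(X). For X = S + T (disjoint
union in Set), |S + T| = |S| + |T|.
Total mappings = 15 + 6 = 21.

21


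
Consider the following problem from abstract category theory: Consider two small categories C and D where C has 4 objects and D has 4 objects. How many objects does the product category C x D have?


The product category C x D has objects that are pairs (c, d).
Number of pairs = |Ob(C)| * |Ob(D)| = 4 * 4 = 16

16


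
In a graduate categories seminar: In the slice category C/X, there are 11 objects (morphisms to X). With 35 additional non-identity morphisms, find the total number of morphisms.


In the slice category C/X, objects are morphisms to X.
Identity morphisms: 11 (one per object of C/X).
Non-identity morphisms: 35.
Total = 11 + 35 = 46

46


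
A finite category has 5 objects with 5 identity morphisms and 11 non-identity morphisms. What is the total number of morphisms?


Each object has an identity morphism, giving 5 identities.
Adding the 11 non-identity morphisms:
Total = 5 + 11 = 16

16


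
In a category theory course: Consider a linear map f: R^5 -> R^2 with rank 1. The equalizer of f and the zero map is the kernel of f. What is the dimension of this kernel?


The equalizer of f and the zero map is ker(f).
By the rank-nullity theorem: dim(ker(f)) = dim(domain) - rank(f).
dim(ker(f)) = 5 - 1 = 4

4


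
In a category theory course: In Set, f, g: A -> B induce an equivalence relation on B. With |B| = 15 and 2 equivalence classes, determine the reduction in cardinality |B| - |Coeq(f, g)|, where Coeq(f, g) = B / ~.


The coequalizer Coeq(f, g) = B / ~ has one element per equivalence class.
|B| = 15, |Coeq(f, g)| = 2.
|B| - |Coeq(f, g)| = 15 - 2 = 13.

13
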